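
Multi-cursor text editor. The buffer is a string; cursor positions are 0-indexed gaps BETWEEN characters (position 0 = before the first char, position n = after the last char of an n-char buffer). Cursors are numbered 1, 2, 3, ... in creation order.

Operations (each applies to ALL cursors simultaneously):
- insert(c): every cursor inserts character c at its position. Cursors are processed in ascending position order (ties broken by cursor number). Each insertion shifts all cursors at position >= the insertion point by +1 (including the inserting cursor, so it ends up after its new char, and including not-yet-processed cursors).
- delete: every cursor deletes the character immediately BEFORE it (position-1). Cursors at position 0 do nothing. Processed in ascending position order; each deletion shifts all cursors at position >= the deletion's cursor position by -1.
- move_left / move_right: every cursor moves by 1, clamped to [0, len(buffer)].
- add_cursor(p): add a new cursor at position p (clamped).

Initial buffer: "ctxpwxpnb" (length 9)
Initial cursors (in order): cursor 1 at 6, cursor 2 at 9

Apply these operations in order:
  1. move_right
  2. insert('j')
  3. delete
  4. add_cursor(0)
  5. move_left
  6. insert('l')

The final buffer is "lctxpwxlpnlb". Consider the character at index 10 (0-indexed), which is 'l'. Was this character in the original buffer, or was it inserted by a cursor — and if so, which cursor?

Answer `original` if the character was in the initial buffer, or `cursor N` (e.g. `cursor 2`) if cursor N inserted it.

After op 1 (move_right): buffer="ctxpwxpnb" (len 9), cursors c1@7 c2@9, authorship .........
After op 2 (insert('j')): buffer="ctxpwxpjnbj" (len 11), cursors c1@8 c2@11, authorship .......1..2
After op 3 (delete): buffer="ctxpwxpnb" (len 9), cursors c1@7 c2@9, authorship .........
After op 4 (add_cursor(0)): buffer="ctxpwxpnb" (len 9), cursors c3@0 c1@7 c2@9, authorship .........
After op 5 (move_left): buffer="ctxpwxpnb" (len 9), cursors c3@0 c1@6 c2@8, authorship .........
After op 6 (insert('l')): buffer="lctxpwxlpnlb" (len 12), cursors c3@1 c1@8 c2@11, authorship 3......1..2.
Authorship (.=original, N=cursor N): 3 . . . . . . 1 . . 2 .
Index 10: author = 2

Answer: cursor 2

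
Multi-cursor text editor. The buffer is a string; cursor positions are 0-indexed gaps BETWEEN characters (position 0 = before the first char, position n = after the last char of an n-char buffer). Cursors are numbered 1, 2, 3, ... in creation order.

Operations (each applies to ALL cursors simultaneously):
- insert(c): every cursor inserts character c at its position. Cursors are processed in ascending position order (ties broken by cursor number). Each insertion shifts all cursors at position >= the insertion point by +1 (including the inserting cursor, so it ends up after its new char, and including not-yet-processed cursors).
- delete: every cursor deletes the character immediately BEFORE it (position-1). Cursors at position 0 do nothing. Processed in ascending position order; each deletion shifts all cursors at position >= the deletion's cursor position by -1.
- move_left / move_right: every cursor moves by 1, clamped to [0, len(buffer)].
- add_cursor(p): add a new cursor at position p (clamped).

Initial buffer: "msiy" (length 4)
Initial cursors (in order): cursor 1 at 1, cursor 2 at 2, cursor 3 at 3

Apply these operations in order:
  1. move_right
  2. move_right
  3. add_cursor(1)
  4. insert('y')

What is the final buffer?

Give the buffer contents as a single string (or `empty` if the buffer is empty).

Answer: mysiyyyy

Derivation:
After op 1 (move_right): buffer="msiy" (len 4), cursors c1@2 c2@3 c3@4, authorship ....
After op 2 (move_right): buffer="msiy" (len 4), cursors c1@3 c2@4 c3@4, authorship ....
After op 3 (add_cursor(1)): buffer="msiy" (len 4), cursors c4@1 c1@3 c2@4 c3@4, authorship ....
After op 4 (insert('y')): buffer="mysiyyyy" (len 8), cursors c4@2 c1@5 c2@8 c3@8, authorship .4..1.23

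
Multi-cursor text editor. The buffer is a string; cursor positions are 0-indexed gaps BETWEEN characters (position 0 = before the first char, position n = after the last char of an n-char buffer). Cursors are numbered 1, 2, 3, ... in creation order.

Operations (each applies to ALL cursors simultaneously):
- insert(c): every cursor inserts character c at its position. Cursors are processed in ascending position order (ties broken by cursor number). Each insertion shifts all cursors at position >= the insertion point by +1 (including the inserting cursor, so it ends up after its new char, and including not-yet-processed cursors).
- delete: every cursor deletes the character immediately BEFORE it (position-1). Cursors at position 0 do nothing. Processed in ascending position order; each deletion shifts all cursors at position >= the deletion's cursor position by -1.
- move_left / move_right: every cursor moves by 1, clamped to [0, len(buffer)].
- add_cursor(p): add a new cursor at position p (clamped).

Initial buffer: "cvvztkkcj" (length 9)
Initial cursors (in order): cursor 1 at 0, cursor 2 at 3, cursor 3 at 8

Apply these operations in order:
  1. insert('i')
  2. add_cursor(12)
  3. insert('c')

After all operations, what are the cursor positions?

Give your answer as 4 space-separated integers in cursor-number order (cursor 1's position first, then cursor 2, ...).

Answer: 2 7 14 16

Derivation:
After op 1 (insert('i')): buffer="icvviztkkcij" (len 12), cursors c1@1 c2@5 c3@11, authorship 1...2.....3.
After op 2 (add_cursor(12)): buffer="icvviztkkcij" (len 12), cursors c1@1 c2@5 c3@11 c4@12, authorship 1...2.....3.
After op 3 (insert('c')): buffer="iccvvicztkkcicjc" (len 16), cursors c1@2 c2@7 c3@14 c4@16, authorship 11...22.....33.4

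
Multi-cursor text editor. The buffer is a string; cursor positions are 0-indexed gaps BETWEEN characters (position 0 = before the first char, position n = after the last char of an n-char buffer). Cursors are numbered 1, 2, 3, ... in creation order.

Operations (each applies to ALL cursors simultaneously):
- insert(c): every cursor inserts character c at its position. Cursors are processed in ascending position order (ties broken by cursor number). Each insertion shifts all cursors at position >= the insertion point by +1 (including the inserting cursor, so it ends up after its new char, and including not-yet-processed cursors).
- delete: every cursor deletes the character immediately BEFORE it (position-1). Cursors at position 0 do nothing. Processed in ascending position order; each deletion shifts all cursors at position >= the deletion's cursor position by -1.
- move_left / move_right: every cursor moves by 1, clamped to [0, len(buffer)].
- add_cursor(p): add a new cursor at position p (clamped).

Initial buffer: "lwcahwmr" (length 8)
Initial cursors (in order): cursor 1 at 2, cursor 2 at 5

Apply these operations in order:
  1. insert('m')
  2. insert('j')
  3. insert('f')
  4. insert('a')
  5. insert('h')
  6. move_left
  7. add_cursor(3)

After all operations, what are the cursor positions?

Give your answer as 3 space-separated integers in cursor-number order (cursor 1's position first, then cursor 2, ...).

After op 1 (insert('m')): buffer="lwmcahmwmr" (len 10), cursors c1@3 c2@7, authorship ..1...2...
After op 2 (insert('j')): buffer="lwmjcahmjwmr" (len 12), cursors c1@4 c2@9, authorship ..11...22...
After op 3 (insert('f')): buffer="lwmjfcahmjfwmr" (len 14), cursors c1@5 c2@11, authorship ..111...222...
After op 4 (insert('a')): buffer="lwmjfacahmjfawmr" (len 16), cursors c1@6 c2@13, authorship ..1111...2222...
After op 5 (insert('h')): buffer="lwmjfahcahmjfahwmr" (len 18), cursors c1@7 c2@15, authorship ..11111...22222...
After op 6 (move_left): buffer="lwmjfahcahmjfahwmr" (len 18), cursors c1@6 c2@14, authorship ..11111...22222...
After op 7 (add_cursor(3)): buffer="lwmjfahcahmjfahwmr" (len 18), cursors c3@3 c1@6 c2@14, authorship ..11111...22222...

Answer: 6 14 3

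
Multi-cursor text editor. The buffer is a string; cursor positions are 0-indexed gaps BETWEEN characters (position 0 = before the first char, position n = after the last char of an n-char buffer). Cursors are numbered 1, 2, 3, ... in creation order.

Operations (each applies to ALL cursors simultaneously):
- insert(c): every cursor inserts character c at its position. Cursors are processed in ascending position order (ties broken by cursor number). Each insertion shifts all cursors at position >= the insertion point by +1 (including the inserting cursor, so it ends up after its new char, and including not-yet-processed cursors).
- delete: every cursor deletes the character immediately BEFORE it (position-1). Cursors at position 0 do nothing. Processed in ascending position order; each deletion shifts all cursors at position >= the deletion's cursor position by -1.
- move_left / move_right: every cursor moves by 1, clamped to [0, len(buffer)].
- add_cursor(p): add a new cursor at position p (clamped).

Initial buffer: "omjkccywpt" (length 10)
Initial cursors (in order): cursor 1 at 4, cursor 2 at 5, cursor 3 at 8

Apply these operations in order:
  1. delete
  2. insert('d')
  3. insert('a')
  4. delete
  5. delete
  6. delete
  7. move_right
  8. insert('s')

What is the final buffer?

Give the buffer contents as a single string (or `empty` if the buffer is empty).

Answer: ocsspst

Derivation:
After op 1 (delete): buffer="omjcypt" (len 7), cursors c1@3 c2@3 c3@5, authorship .......
After op 2 (insert('d')): buffer="omjddcydpt" (len 10), cursors c1@5 c2@5 c3@8, authorship ...12..3..
After op 3 (insert('a')): buffer="omjddaacydapt" (len 13), cursors c1@7 c2@7 c3@11, authorship ...1212..33..
After op 4 (delete): buffer="omjddcydpt" (len 10), cursors c1@5 c2@5 c3@8, authorship ...12..3..
After op 5 (delete): buffer="omjcypt" (len 7), cursors c1@3 c2@3 c3@5, authorship .......
After op 6 (delete): buffer="ocpt" (len 4), cursors c1@1 c2@1 c3@2, authorship ....
After op 7 (move_right): buffer="ocpt" (len 4), cursors c1@2 c2@2 c3@3, authorship ....
After op 8 (insert('s')): buffer="ocsspst" (len 7), cursors c1@4 c2@4 c3@6, authorship ..12.3.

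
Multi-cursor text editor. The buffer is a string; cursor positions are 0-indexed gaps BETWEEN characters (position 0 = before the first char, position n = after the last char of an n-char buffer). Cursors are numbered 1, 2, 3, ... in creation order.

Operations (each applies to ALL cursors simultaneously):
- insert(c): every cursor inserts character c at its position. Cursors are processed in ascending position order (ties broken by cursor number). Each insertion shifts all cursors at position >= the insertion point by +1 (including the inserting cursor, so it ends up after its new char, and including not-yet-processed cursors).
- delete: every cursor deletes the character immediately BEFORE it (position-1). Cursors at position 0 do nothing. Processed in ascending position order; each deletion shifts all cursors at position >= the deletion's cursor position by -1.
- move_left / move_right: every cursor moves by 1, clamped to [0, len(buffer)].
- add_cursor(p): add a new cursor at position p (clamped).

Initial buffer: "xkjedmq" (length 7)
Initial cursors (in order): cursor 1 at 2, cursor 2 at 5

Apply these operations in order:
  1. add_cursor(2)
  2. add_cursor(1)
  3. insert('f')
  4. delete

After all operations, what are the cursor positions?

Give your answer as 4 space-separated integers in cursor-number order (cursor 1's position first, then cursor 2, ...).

Answer: 2 5 2 1

Derivation:
After op 1 (add_cursor(2)): buffer="xkjedmq" (len 7), cursors c1@2 c3@2 c2@5, authorship .......
After op 2 (add_cursor(1)): buffer="xkjedmq" (len 7), cursors c4@1 c1@2 c3@2 c2@5, authorship .......
After op 3 (insert('f')): buffer="xfkffjedfmq" (len 11), cursors c4@2 c1@5 c3@5 c2@9, authorship .4.13...2..
After op 4 (delete): buffer="xkjedmq" (len 7), cursors c4@1 c1@2 c3@2 c2@5, authorship .......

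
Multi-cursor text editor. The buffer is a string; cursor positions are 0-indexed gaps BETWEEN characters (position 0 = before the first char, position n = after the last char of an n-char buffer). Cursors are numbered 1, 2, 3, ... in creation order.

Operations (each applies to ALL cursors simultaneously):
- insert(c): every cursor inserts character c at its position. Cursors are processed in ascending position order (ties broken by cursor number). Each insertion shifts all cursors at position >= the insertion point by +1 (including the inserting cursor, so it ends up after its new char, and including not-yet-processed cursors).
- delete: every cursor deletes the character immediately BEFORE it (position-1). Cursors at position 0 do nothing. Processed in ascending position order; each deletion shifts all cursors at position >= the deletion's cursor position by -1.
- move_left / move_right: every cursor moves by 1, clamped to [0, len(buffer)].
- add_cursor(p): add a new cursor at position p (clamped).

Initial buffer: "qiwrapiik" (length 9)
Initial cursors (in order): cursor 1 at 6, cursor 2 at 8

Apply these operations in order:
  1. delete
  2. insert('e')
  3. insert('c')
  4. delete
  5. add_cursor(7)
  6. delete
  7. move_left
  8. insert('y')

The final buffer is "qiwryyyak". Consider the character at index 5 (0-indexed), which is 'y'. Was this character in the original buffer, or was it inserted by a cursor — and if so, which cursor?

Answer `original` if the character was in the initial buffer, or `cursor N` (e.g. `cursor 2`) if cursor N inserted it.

After op 1 (delete): buffer="qiwraik" (len 7), cursors c1@5 c2@6, authorship .......
After op 2 (insert('e')): buffer="qiwraeiek" (len 9), cursors c1@6 c2@8, authorship .....1.2.
After op 3 (insert('c')): buffer="qiwraecieck" (len 11), cursors c1@7 c2@10, authorship .....11.22.
After op 4 (delete): buffer="qiwraeiek" (len 9), cursors c1@6 c2@8, authorship .....1.2.
After op 5 (add_cursor(7)): buffer="qiwraeiek" (len 9), cursors c1@6 c3@7 c2@8, authorship .....1.2.
After op 6 (delete): buffer="qiwrak" (len 6), cursors c1@5 c2@5 c3@5, authorship ......
After op 7 (move_left): buffer="qiwrak" (len 6), cursors c1@4 c2@4 c3@4, authorship ......
After op 8 (insert('y')): buffer="qiwryyyak" (len 9), cursors c1@7 c2@7 c3@7, authorship ....123..
Authorship (.=original, N=cursor N): . . . . 1 2 3 . .
Index 5: author = 2

Answer: cursor 2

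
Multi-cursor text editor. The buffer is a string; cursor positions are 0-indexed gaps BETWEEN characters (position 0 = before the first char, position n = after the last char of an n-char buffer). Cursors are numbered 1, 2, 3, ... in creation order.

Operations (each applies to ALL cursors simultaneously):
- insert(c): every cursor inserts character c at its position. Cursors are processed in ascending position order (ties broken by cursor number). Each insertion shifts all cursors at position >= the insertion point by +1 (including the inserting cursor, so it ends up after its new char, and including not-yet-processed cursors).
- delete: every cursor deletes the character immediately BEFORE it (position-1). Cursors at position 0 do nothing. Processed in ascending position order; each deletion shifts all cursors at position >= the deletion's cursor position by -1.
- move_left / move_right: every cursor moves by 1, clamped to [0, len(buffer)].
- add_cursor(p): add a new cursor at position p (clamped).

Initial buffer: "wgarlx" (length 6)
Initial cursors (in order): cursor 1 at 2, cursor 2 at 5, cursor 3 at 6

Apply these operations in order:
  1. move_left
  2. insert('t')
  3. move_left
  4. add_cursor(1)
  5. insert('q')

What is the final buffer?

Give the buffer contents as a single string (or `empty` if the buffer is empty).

Answer: wqqtgarqtlqtx

Derivation:
After op 1 (move_left): buffer="wgarlx" (len 6), cursors c1@1 c2@4 c3@5, authorship ......
After op 2 (insert('t')): buffer="wtgartltx" (len 9), cursors c1@2 c2@6 c3@8, authorship .1...2.3.
After op 3 (move_left): buffer="wtgartltx" (len 9), cursors c1@1 c2@5 c3@7, authorship .1...2.3.
After op 4 (add_cursor(1)): buffer="wtgartltx" (len 9), cursors c1@1 c4@1 c2@5 c3@7, authorship .1...2.3.
After op 5 (insert('q')): buffer="wqqtgarqtlqtx" (len 13), cursors c1@3 c4@3 c2@8 c3@11, authorship .141...22.33.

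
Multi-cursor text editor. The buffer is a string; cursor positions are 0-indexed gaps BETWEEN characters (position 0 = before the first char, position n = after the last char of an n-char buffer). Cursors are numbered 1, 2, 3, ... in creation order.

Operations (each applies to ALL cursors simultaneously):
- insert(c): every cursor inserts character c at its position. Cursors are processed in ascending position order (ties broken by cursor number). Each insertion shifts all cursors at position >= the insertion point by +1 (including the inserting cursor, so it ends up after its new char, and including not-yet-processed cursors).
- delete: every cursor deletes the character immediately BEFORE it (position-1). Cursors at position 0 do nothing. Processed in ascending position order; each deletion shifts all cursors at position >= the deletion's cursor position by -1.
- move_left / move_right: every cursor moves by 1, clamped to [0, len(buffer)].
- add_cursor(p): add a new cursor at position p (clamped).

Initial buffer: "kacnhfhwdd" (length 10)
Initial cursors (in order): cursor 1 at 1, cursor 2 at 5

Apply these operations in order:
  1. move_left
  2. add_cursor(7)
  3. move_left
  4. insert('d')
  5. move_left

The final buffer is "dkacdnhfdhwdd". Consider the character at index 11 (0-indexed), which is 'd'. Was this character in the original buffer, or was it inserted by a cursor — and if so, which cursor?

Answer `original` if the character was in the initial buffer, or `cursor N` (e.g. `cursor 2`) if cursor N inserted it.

Answer: original

Derivation:
After op 1 (move_left): buffer="kacnhfhwdd" (len 10), cursors c1@0 c2@4, authorship ..........
After op 2 (add_cursor(7)): buffer="kacnhfhwdd" (len 10), cursors c1@0 c2@4 c3@7, authorship ..........
After op 3 (move_left): buffer="kacnhfhwdd" (len 10), cursors c1@0 c2@3 c3@6, authorship ..........
After op 4 (insert('d')): buffer="dkacdnhfdhwdd" (len 13), cursors c1@1 c2@5 c3@9, authorship 1...2...3....
After op 5 (move_left): buffer="dkacdnhfdhwdd" (len 13), cursors c1@0 c2@4 c3@8, authorship 1...2...3....
Authorship (.=original, N=cursor N): 1 . . . 2 . . . 3 . . . .
Index 11: author = original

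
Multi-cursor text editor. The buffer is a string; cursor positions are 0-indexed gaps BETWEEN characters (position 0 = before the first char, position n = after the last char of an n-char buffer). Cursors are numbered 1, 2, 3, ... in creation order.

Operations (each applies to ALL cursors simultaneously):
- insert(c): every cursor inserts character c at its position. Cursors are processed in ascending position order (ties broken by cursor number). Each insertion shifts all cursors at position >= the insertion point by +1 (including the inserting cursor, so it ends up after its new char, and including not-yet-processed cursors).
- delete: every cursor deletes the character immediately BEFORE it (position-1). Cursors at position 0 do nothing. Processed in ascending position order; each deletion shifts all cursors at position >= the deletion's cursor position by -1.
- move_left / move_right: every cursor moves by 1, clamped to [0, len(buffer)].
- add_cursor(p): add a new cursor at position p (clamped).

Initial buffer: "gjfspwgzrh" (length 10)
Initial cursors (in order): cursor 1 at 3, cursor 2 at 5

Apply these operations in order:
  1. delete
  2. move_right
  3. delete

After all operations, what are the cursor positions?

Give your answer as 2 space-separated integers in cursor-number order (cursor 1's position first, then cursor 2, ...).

Answer: 2 2

Derivation:
After op 1 (delete): buffer="gjswgzrh" (len 8), cursors c1@2 c2@3, authorship ........
After op 2 (move_right): buffer="gjswgzrh" (len 8), cursors c1@3 c2@4, authorship ........
After op 3 (delete): buffer="gjgzrh" (len 6), cursors c1@2 c2@2, authorship ......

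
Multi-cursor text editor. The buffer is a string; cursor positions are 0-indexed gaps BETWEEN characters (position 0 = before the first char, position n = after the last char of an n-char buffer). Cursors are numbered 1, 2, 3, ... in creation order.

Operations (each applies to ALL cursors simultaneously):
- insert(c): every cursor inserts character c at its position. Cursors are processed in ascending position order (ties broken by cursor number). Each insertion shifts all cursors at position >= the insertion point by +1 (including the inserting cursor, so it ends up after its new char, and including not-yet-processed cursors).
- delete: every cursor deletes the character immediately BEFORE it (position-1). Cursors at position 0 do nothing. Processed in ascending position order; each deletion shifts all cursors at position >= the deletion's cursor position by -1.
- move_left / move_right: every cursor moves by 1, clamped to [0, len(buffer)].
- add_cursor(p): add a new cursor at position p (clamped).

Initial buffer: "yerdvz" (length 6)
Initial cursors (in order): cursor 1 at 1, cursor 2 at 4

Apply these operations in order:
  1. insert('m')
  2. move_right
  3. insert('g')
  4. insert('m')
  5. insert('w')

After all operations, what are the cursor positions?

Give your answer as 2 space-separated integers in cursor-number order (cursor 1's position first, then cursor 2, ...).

After op 1 (insert('m')): buffer="ymerdmvz" (len 8), cursors c1@2 c2@6, authorship .1...2..
After op 2 (move_right): buffer="ymerdmvz" (len 8), cursors c1@3 c2@7, authorship .1...2..
After op 3 (insert('g')): buffer="ymegrdmvgz" (len 10), cursors c1@4 c2@9, authorship .1.1..2.2.
After op 4 (insert('m')): buffer="ymegmrdmvgmz" (len 12), cursors c1@5 c2@11, authorship .1.11..2.22.
After op 5 (insert('w')): buffer="ymegmwrdmvgmwz" (len 14), cursors c1@6 c2@13, authorship .1.111..2.222.

Answer: 6 13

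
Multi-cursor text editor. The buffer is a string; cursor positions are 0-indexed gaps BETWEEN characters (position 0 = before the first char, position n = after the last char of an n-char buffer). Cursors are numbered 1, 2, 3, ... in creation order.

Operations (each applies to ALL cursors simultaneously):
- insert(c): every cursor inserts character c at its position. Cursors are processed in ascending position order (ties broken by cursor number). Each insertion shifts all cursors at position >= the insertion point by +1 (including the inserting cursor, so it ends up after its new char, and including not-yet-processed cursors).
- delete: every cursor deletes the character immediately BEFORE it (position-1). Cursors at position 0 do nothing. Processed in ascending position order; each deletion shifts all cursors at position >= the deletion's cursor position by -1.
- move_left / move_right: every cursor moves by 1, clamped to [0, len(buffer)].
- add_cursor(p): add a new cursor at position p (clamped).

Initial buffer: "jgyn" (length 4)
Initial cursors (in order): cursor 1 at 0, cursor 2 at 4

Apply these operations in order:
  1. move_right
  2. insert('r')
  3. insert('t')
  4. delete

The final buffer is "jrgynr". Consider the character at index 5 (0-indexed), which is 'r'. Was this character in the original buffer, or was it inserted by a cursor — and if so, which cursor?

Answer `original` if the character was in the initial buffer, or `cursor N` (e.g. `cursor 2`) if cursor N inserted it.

After op 1 (move_right): buffer="jgyn" (len 4), cursors c1@1 c2@4, authorship ....
After op 2 (insert('r')): buffer="jrgynr" (len 6), cursors c1@2 c2@6, authorship .1...2
After op 3 (insert('t')): buffer="jrtgynrt" (len 8), cursors c1@3 c2@8, authorship .11...22
After op 4 (delete): buffer="jrgynr" (len 6), cursors c1@2 c2@6, authorship .1...2
Authorship (.=original, N=cursor N): . 1 . . . 2
Index 5: author = 2

Answer: cursor 2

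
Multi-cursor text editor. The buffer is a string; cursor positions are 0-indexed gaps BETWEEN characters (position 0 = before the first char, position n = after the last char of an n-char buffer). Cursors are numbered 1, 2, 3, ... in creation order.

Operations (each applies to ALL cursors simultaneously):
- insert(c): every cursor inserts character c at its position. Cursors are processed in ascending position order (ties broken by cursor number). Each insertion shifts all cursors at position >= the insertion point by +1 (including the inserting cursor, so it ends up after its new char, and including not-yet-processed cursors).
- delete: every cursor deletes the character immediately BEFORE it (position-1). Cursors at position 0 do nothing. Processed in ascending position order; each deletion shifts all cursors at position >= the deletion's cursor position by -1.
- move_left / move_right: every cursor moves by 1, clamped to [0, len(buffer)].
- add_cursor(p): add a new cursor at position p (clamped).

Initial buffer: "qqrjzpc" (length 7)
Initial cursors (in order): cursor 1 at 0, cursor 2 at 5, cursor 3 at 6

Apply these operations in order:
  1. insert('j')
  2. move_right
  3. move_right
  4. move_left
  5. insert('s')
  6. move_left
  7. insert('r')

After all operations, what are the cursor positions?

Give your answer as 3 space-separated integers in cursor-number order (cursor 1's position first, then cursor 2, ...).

Answer: 3 11 14

Derivation:
After op 1 (insert('j')): buffer="jqqrjzjpjc" (len 10), cursors c1@1 c2@7 c3@9, authorship 1.....2.3.
After op 2 (move_right): buffer="jqqrjzjpjc" (len 10), cursors c1@2 c2@8 c3@10, authorship 1.....2.3.
After op 3 (move_right): buffer="jqqrjzjpjc" (len 10), cursors c1@3 c2@9 c3@10, authorship 1.....2.3.
After op 4 (move_left): buffer="jqqrjzjpjc" (len 10), cursors c1@2 c2@8 c3@9, authorship 1.....2.3.
After op 5 (insert('s')): buffer="jqsqrjzjpsjsc" (len 13), cursors c1@3 c2@10 c3@12, authorship 1.1....2.233.
After op 6 (move_left): buffer="jqsqrjzjpsjsc" (len 13), cursors c1@2 c2@9 c3@11, authorship 1.1....2.233.
After op 7 (insert('r')): buffer="jqrsqrjzjprsjrsc" (len 16), cursors c1@3 c2@11 c3@14, authorship 1.11....2.22333.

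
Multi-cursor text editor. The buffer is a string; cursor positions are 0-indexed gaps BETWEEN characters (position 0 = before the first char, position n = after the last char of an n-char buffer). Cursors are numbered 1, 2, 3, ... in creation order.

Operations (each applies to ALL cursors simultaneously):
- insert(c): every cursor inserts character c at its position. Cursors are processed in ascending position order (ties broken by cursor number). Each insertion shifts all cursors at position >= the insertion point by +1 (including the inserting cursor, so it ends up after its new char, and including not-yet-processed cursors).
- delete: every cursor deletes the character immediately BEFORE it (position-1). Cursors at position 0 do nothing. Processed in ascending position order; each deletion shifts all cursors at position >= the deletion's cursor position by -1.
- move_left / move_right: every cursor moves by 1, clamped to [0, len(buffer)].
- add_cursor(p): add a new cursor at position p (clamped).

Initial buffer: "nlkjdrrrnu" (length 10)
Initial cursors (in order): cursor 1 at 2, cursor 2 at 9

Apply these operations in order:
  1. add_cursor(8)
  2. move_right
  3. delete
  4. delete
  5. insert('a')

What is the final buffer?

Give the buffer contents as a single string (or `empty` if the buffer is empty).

Answer: najdraa

Derivation:
After op 1 (add_cursor(8)): buffer="nlkjdrrrnu" (len 10), cursors c1@2 c3@8 c2@9, authorship ..........
After op 2 (move_right): buffer="nlkjdrrrnu" (len 10), cursors c1@3 c3@9 c2@10, authorship ..........
After op 3 (delete): buffer="nljdrrr" (len 7), cursors c1@2 c2@7 c3@7, authorship .......
After op 4 (delete): buffer="njdr" (len 4), cursors c1@1 c2@4 c3@4, authorship ....
After op 5 (insert('a')): buffer="najdraa" (len 7), cursors c1@2 c2@7 c3@7, authorship .1...23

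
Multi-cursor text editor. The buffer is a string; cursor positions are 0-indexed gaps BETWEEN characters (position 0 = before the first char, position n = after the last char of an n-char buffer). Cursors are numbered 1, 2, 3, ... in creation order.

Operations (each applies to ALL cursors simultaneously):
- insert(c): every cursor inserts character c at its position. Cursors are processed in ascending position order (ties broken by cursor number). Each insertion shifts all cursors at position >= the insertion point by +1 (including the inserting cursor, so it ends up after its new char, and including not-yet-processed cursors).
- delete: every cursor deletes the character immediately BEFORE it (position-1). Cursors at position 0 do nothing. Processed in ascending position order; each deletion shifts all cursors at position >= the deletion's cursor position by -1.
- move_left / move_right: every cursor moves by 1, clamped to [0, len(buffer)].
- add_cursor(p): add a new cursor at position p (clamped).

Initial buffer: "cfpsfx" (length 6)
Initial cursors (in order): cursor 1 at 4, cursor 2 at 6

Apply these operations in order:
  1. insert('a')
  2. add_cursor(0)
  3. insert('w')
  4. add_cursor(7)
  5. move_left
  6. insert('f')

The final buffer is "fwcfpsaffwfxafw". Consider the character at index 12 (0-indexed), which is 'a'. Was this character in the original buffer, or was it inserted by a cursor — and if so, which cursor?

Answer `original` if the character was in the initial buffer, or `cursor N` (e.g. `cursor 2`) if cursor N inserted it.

After op 1 (insert('a')): buffer="cfpsafxa" (len 8), cursors c1@5 c2@8, authorship ....1..2
After op 2 (add_cursor(0)): buffer="cfpsafxa" (len 8), cursors c3@0 c1@5 c2@8, authorship ....1..2
After op 3 (insert('w')): buffer="wcfpsawfxaw" (len 11), cursors c3@1 c1@7 c2@11, authorship 3....11..22
After op 4 (add_cursor(7)): buffer="wcfpsawfxaw" (len 11), cursors c3@1 c1@7 c4@7 c2@11, authorship 3....11..22
After op 5 (move_left): buffer="wcfpsawfxaw" (len 11), cursors c3@0 c1@6 c4@6 c2@10, authorship 3....11..22
After op 6 (insert('f')): buffer="fwcfpsaffwfxafw" (len 15), cursors c3@1 c1@9 c4@9 c2@14, authorship 33....1141..222
Authorship (.=original, N=cursor N): 3 3 . . . . 1 1 4 1 . . 2 2 2
Index 12: author = 2

Answer: cursor 2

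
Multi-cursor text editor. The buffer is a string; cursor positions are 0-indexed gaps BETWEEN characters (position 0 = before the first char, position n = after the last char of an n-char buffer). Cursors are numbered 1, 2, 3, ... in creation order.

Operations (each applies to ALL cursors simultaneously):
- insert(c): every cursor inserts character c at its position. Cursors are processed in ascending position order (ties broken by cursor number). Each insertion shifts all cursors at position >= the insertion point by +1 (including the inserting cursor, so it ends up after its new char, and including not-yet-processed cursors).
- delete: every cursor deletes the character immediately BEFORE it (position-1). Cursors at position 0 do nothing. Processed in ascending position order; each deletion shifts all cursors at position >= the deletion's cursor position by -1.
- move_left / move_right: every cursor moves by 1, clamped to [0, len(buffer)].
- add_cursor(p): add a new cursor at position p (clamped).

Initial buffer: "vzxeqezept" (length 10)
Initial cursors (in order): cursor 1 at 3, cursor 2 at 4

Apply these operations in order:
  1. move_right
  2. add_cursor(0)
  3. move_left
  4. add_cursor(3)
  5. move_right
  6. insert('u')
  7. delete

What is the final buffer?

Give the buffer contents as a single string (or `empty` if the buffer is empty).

After op 1 (move_right): buffer="vzxeqezept" (len 10), cursors c1@4 c2@5, authorship ..........
After op 2 (add_cursor(0)): buffer="vzxeqezept" (len 10), cursors c3@0 c1@4 c2@5, authorship ..........
After op 3 (move_left): buffer="vzxeqezept" (len 10), cursors c3@0 c1@3 c2@4, authorship ..........
After op 4 (add_cursor(3)): buffer="vzxeqezept" (len 10), cursors c3@0 c1@3 c4@3 c2@4, authorship ..........
After op 5 (move_right): buffer="vzxeqezept" (len 10), cursors c3@1 c1@4 c4@4 c2@5, authorship ..........
After op 6 (insert('u')): buffer="vuzxeuuquezept" (len 14), cursors c3@2 c1@7 c4@7 c2@9, authorship .3...14.2.....
After op 7 (delete): buffer="vzxeqezept" (len 10), cursors c3@1 c1@4 c4@4 c2@5, authorship ..........

Answer: vzxeqezept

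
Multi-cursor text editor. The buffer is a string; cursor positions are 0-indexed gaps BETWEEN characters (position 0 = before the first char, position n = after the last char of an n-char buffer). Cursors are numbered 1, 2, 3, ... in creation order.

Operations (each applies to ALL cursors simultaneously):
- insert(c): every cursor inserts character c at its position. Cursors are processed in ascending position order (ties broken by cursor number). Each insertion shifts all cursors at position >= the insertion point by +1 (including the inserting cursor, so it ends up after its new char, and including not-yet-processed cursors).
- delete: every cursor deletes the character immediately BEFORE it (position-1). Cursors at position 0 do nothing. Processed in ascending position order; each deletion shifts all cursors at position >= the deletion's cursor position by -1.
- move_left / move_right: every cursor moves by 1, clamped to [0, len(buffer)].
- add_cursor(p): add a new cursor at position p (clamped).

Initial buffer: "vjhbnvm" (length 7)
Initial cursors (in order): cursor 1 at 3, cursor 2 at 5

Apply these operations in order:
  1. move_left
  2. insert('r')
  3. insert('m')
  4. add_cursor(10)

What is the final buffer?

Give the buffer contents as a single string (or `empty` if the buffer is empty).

Answer: vjrmhbrmnvm

Derivation:
After op 1 (move_left): buffer="vjhbnvm" (len 7), cursors c1@2 c2@4, authorship .......
After op 2 (insert('r')): buffer="vjrhbrnvm" (len 9), cursors c1@3 c2@6, authorship ..1..2...
After op 3 (insert('m')): buffer="vjrmhbrmnvm" (len 11), cursors c1@4 c2@8, authorship ..11..22...
After op 4 (add_cursor(10)): buffer="vjrmhbrmnvm" (len 11), cursors c1@4 c2@8 c3@10, authorship ..11..22...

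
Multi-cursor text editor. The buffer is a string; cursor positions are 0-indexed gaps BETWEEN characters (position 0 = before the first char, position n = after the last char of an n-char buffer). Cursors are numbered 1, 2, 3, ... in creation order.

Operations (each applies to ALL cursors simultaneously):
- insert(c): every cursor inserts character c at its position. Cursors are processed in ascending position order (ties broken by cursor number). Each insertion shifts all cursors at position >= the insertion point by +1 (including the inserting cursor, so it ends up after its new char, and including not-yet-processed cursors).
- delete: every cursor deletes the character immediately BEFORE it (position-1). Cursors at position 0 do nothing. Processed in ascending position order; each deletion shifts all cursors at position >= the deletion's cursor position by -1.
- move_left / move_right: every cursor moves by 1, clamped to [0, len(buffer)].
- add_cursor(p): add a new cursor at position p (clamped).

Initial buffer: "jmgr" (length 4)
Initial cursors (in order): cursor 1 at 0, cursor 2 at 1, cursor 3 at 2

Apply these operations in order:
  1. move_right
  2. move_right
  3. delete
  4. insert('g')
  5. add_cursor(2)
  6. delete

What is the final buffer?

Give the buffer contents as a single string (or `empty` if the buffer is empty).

Answer: empty

Derivation:
After op 1 (move_right): buffer="jmgr" (len 4), cursors c1@1 c2@2 c3@3, authorship ....
After op 2 (move_right): buffer="jmgr" (len 4), cursors c1@2 c2@3 c3@4, authorship ....
After op 3 (delete): buffer="j" (len 1), cursors c1@1 c2@1 c3@1, authorship .
After op 4 (insert('g')): buffer="jggg" (len 4), cursors c1@4 c2@4 c3@4, authorship .123
After op 5 (add_cursor(2)): buffer="jggg" (len 4), cursors c4@2 c1@4 c2@4 c3@4, authorship .123
After op 6 (delete): buffer="" (len 0), cursors c1@0 c2@0 c3@0 c4@0, authorship 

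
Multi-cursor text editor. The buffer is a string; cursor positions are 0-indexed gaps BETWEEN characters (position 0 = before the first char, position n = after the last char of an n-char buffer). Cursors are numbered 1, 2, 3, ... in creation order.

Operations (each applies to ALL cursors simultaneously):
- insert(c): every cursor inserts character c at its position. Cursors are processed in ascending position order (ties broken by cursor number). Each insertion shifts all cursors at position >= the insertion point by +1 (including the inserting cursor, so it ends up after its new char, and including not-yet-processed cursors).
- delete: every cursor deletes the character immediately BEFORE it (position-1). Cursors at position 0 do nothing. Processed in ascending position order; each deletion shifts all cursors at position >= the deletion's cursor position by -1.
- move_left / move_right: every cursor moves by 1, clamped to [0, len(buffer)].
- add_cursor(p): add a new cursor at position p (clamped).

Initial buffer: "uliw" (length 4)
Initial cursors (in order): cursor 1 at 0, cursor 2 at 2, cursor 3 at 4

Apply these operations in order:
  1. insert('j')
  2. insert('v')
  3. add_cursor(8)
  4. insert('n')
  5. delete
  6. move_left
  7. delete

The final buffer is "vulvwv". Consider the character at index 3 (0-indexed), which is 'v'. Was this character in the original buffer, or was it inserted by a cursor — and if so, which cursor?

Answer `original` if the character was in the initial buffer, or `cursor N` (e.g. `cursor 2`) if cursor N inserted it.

After op 1 (insert('j')): buffer="juljiwj" (len 7), cursors c1@1 c2@4 c3@7, authorship 1..2..3
After op 2 (insert('v')): buffer="jvuljviwjv" (len 10), cursors c1@2 c2@6 c3@10, authorship 11..22..33
After op 3 (add_cursor(8)): buffer="jvuljviwjv" (len 10), cursors c1@2 c2@6 c4@8 c3@10, authorship 11..22..33
After op 4 (insert('n')): buffer="jvnuljvniwnjvn" (len 14), cursors c1@3 c2@8 c4@11 c3@14, authorship 111..222..4333
After op 5 (delete): buffer="jvuljviwjv" (len 10), cursors c1@2 c2@6 c4@8 c3@10, authorship 11..22..33
After op 6 (move_left): buffer="jvuljviwjv" (len 10), cursors c1@1 c2@5 c4@7 c3@9, authorship 11..22..33
After op 7 (delete): buffer="vulvwv" (len 6), cursors c1@0 c2@3 c4@4 c3@5, authorship 1..2.3
Authorship (.=original, N=cursor N): 1 . . 2 . 3
Index 3: author = 2

Answer: cursor 2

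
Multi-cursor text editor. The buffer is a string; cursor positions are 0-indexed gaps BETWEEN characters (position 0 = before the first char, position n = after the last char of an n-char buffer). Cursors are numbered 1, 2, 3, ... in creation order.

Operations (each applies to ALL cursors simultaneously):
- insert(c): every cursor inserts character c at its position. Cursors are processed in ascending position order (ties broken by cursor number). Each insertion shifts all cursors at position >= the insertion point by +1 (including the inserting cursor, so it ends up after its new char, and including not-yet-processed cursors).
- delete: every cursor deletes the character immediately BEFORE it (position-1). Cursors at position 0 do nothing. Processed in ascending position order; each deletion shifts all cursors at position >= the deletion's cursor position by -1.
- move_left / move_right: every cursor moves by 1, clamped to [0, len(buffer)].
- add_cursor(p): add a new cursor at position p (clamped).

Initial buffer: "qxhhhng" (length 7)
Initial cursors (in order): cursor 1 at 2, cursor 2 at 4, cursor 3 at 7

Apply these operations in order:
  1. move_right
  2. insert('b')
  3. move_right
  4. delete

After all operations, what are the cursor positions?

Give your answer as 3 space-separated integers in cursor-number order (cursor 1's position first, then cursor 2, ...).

After op 1 (move_right): buffer="qxhhhng" (len 7), cursors c1@3 c2@5 c3@7, authorship .......
After op 2 (insert('b')): buffer="qxhbhhbngb" (len 10), cursors c1@4 c2@7 c3@10, authorship ...1..2..3
After op 3 (move_right): buffer="qxhbhhbngb" (len 10), cursors c1@5 c2@8 c3@10, authorship ...1..2..3
After op 4 (delete): buffer="qxhbhbg" (len 7), cursors c1@4 c2@6 c3@7, authorship ...1.2.

Answer: 4 6 7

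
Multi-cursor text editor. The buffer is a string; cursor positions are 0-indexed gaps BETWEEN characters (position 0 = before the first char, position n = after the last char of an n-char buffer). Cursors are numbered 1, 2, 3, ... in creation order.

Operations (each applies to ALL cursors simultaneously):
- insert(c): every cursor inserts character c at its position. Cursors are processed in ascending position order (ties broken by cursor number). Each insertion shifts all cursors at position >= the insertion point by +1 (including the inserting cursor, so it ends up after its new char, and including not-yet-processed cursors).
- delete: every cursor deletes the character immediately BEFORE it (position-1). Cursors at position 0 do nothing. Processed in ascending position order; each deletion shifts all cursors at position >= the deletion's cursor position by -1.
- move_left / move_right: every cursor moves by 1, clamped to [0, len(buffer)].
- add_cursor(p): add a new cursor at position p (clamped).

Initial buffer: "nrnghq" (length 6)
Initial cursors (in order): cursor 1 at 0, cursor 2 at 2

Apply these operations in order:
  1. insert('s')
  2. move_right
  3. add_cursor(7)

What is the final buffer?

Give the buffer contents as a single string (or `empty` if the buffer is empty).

After op 1 (insert('s')): buffer="snrsnghq" (len 8), cursors c1@1 c2@4, authorship 1..2....
After op 2 (move_right): buffer="snrsnghq" (len 8), cursors c1@2 c2@5, authorship 1..2....
After op 3 (add_cursor(7)): buffer="snrsnghq" (len 8), cursors c1@2 c2@5 c3@7, authorship 1..2....

Answer: snrsnghq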